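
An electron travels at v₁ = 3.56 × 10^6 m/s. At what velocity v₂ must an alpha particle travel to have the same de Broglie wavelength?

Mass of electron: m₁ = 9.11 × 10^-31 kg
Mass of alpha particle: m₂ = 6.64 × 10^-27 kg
v₂ = 4.88 × 10^2 m/s

For equal de Broglie wavelengths: λ₁ = λ₂

h/(m₁v₁) = h/(m₂v₂)
m₁v₁ = m₂v₂
v₂ = v₁ · (m₁/m₂)

v₂ = 3.56 × 10^6 m/s × (9.11 × 10^-31 kg / 6.64 × 10^-27 kg)
v₂ = 4.88 × 10^2 m/s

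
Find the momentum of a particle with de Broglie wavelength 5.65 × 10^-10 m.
1.17 × 10^-24 kg·m/s

From the de Broglie relation λ = h/p, we solve for p:

p = h/λ
p = (6.626 × 10^-34 J·s) / (5.65 × 10^-10 m)
p = 1.17 × 10^-24 kg·m/s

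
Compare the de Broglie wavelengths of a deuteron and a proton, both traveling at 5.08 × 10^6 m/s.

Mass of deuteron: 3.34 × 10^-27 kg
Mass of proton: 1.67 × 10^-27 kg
The proton has the longer wavelength.

Using λ = h/(mv), since both particles have the same velocity, the wavelength depends only on mass.

For deuteron: λ₁ = h/(m₁v) = 3.91 × 10^-14 m
For proton: λ₂ = h/(m₂v) = 7.81 × 10^-14 m

Since λ ∝ 1/m at constant velocity, the lighter particle has the longer wavelength.

The proton has the longer de Broglie wavelength.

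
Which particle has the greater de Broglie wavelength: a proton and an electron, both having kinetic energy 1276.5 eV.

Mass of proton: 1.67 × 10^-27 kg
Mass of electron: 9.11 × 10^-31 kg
The electron has the longer wavelength.

Using λ = h/√(2mKE):

For proton: λ₁ = h/√(2m₁KE) = 8.02 × 10^-13 m
For electron: λ₂ = h/√(2m₂KE) = 3.43 × 10^-11 m

Since λ ∝ 1/√m at constant kinetic energy, the lighter particle has the longer wavelength.

The electron has the longer de Broglie wavelength.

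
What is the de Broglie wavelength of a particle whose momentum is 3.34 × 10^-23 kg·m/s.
1.98 × 10^-11 m

Using the de Broglie relation λ = h/p:

λ = h/p
λ = (6.626 × 10^-34 J·s) / (3.34 × 10^-23 kg·m/s)
λ = 1.98 × 10^-11 m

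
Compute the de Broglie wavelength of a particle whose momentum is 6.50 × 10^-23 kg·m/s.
1.02 × 10^-11 m

Using the de Broglie relation λ = h/p:

λ = h/p
λ = (6.626 × 10^-34 J·s) / (6.50 × 10^-23 kg·m/s)
λ = 1.02 × 10^-11 m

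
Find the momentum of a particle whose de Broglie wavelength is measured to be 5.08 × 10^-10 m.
1.30 × 10^-24 kg·m/s

From the de Broglie relation λ = h/p, we solve for p:

p = h/λ
p = (6.626 × 10^-34 J·s) / (5.08 × 10^-10 m)
p = 1.30 × 10^-24 kg·m/s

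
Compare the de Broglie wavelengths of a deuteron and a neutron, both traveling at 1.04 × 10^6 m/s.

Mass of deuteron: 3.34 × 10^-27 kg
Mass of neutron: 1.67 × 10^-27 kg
The neutron has the longer wavelength.

Using λ = h/(mv), since both particles have the same velocity, the wavelength depends only on mass.

For deuteron: λ₁ = h/(m₁v) = 1.91 × 10^-13 m
For neutron: λ₂ = h/(m₂v) = 3.82 × 10^-13 m

Since λ ∝ 1/m at constant velocity, the lighter particle has the longer wavelength.

The neutron has the longer de Broglie wavelength.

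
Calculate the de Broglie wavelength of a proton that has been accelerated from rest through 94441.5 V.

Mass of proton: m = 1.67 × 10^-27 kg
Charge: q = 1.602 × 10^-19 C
9.32 × 10^-14 m

When a particle is accelerated through voltage V, it gains kinetic energy KE = qV.

The de Broglie wavelength is then λ = h/√(2mqV):

λ = h/√(2mqV)
λ = (6.626 × 10^-34 J·s) / √(2 × 1.67 × 10^-27 kg × 1.602 × 10^-19 C × 94441.5 V)
λ = 9.32 × 10^-14 m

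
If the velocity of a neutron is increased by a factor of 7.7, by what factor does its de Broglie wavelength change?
The wavelength decreases by a factor of 7.7.

From λ = h/(mv), the wavelength is inversely proportional to velocity:

λ ∝ 1/v

If v → 7.7v, then λ → λ/7.7

When velocity is increased by a factor of 7.7, the wavelength decreases by a factor of 7.7.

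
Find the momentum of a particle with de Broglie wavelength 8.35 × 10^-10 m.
7.94 × 10^-25 kg·m/s

From the de Broglie relation λ = h/p, we solve for p:

p = h/λ
p = (6.626 × 10^-34 J·s) / (8.35 × 10^-10 m)
p = 7.94 × 10^-25 kg·m/s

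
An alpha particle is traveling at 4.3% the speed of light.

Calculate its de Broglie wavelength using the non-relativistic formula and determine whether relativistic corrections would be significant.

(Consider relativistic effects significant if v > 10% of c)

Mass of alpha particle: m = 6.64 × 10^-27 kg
No, relativistic corrections are not needed.

Using the non-relativistic de Broglie formula λ = h/(mv):

v = 4.3% × c = 1.289 × 10^7 m/s

λ = h/(mv)
λ = (6.626 × 10^-34 J·s) / (6.64 × 10^-27 kg × 1.289 × 10^7 m/s)
λ = 7.74 × 10^-15 m

Since v = 4.3% of c < 10% of c, relativistic corrections are NOT significant and this non-relativistic result is a good approximation.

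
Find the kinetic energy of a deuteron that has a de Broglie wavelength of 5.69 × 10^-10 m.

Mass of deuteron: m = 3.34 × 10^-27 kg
2.03 × 10^-22 J (or 1.27 × 10^-3 eV)

From λ = h/√(2mKE), we solve for KE:

λ² = h²/(2mKE)
KE = h²/(2mλ²)
KE = (6.626 × 10^-34 J·s)² / (2 × 3.34 × 10^-27 kg × (5.69 × 10^-10 m)²)
KE = 2.03 × 10^-22 J
KE = 1.27 × 10^-3 eV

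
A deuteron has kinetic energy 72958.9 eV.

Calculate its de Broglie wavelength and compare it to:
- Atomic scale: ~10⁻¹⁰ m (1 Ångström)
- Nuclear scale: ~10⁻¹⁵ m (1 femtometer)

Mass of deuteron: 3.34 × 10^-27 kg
λ = 7.50 × 10^-14 m, which is between nuclear and atomic scales.

Using λ = h/√(2mKE):

KE = 72958.9 eV = 1.169 × 10^-14 J

λ = h/√(2mKE)
λ = (6.626 × 10^-34 J·s) / √(2 × 3.34 × 10^-27 kg × 1.169 × 10^-14 J)
λ = 7.50 × 10^-14 m

Comparison:
- Atomic scale (10⁻¹⁰ m): λ is 0.00075× this size
- Nuclear scale (10⁻¹⁵ m): λ is 75× this size

The wavelength is between nuclear and atomic scales.

This wavelength is appropriate for probing atomic structure but too large for nuclear physics experiments.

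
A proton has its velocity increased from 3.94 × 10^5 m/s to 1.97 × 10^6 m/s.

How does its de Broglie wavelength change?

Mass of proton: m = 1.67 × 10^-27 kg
The wavelength decreases by a factor of 5.

Using λ = h/(mv):

Initial wavelength: λ₁ = h/(mv₁) = 1.01 × 10^-12 m
Final wavelength: λ₂ = h/(mv₂) = 2.01 × 10^-13 m

Since λ ∝ 1/v, when velocity increases by a factor of 5, the wavelength decreases by a factor of 5.

λ₂/λ₁ = v₁/v₂ = 1/5

The wavelength decreases by a factor of 5.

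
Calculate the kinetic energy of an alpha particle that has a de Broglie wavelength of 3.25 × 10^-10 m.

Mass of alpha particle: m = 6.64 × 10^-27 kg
3.13 × 10^-22 J (or 1.95 × 10^-3 eV)

From λ = h/√(2mKE), we solve for KE:

λ² = h²/(2mKE)
KE = h²/(2mλ²)
KE = (6.626 × 10^-34 J·s)² / (2 × 6.64 × 10^-27 kg × (3.25 × 10^-10 m)²)
KE = 3.13 × 10^-22 J
KE = 1.95 × 10^-3 eV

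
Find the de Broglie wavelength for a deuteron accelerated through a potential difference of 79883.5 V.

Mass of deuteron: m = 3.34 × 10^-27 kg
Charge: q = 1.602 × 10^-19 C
7.17 × 10^-14 m

When a particle is accelerated through voltage V, it gains kinetic energy KE = qV.

The de Broglie wavelength is then λ = h/√(2mqV):

λ = h/√(2mqV)
λ = (6.626 × 10^-34 J·s) / √(2 × 3.34 × 10^-27 kg × 1.602 × 10^-19 C × 79883.5 V)
λ = 7.17 × 10^-14 m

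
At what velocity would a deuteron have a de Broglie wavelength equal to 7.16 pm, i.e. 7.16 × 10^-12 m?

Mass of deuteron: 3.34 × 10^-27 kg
2.77 × 10^4 m/s

From λ = h/(mv), solve for v:

v = h/(mλ)
v = (6.626 × 10^-34 J·s) / (3.34 × 10^-27 kg × 7.16 × 10^-12 m)
v = 2.77 × 10^4 m/s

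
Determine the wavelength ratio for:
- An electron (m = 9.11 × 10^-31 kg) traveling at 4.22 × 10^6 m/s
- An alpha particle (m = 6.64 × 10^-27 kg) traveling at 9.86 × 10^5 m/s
λ₁/λ₂ = 1.70 × 10^3

Using λ = h/(mv):

λ₁ = h/(m₁v₁) = 1.72 × 10^-10 m
λ₂ = h/(m₂v₂) = 1.01 × 10^-13 m

Ratio λ₁/λ₂ = (m₂v₂)/(m₁v₁)
         = (6.64 × 10^-27 kg × 9.86 × 10^5 m/s) / (9.11 × 10^-31 kg × 4.22 × 10^6 m/s)
         = 1.70 × 10^3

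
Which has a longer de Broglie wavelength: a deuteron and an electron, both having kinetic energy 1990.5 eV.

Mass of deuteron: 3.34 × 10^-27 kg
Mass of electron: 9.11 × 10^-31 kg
The electron has the longer wavelength.

Using λ = h/√(2mKE):

For deuteron: λ₁ = h/√(2m₁KE) = 4.54 × 10^-13 m
For electron: λ₂ = h/√(2m₂KE) = 2.75 × 10^-11 m

Since λ ∝ 1/√m at constant kinetic energy, the lighter particle has the longer wavelength.

The electron has the longer de Broglie wavelength.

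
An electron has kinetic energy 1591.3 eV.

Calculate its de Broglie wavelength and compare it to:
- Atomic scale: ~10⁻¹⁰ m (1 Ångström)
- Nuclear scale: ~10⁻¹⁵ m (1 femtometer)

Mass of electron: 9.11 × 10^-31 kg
λ = 3.07 × 10^-11 m, which is between nuclear and atomic scales.

Using λ = h/√(2mKE):

KE = 1591.3 eV = 2.550 × 10^-16 J

λ = h/√(2mKE)
λ = (6.626 × 10^-34 J·s) / √(2 × 9.11 × 10^-31 kg × 2.550 × 10^-16 J)
λ = 3.07 × 10^-11 m

Comparison:
- Atomic scale (10⁻¹⁰ m): λ is 0.31× this size
- Nuclear scale (10⁻¹⁵ m): λ is 3.1e+04× this size

The wavelength is between nuclear and atomic scales.

This wavelength is appropriate for probing atomic structure but too large for nuclear physics experiments.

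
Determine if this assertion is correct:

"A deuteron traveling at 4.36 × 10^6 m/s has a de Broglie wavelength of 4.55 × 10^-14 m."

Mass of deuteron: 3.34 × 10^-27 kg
True

The claim is correct.

Using λ = h/(mv):
λ = (6.626 × 10^-34 J·s) / (3.34 × 10^-27 kg × 4.36 × 10^6 m/s)
λ = 4.55 × 10^-14 m

This matches the claimed value.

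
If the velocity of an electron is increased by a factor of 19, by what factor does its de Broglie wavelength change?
The wavelength decreases by a factor of 19.

From λ = h/(mv), the wavelength is inversely proportional to velocity:

λ ∝ 1/v

If v → 19v, then λ → λ/19

When velocity is increased by a factor of 19, the wavelength decreases by a factor of 19.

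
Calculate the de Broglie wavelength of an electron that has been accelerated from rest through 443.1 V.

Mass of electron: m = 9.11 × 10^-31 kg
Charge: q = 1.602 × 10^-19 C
5.83 × 10^-11 m

When a particle is accelerated through voltage V, it gains kinetic energy KE = qV.

The de Broglie wavelength is then λ = h/√(2mqV):

λ = h/√(2mqV)
λ = (6.626 × 10^-34 J·s) / √(2 × 9.11 × 10^-31 kg × 1.602 × 10^-19 C × 443.1 V)
λ = 5.83 × 10^-11 m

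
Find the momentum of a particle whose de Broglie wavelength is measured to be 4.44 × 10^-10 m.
1.49 × 10^-24 kg·m/s

From the de Broglie relation λ = h/p, we solve for p:

p = h/λ
p = (6.626 × 10^-34 J·s) / (4.44 × 10^-10 m)
p = 1.49 × 10^-24 kg·m/s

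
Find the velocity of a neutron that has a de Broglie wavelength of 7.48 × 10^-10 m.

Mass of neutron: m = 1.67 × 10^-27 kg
5.30 × 10^2 m/s

From the de Broglie relation λ = h/(mv), we solve for v:

v = h/(mλ)
v = (6.626 × 10^-34 J·s) / (1.67 × 10^-27 kg × 7.48 × 10^-10 m)
v = 5.30 × 10^2 m/s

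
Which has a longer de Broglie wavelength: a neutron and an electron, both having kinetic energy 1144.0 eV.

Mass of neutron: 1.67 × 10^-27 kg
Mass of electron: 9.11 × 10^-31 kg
The electron has the longer wavelength.

Using λ = h/√(2mKE):

For neutron: λ₁ = h/√(2m₁KE) = 8.47 × 10^-13 m
For electron: λ₂ = h/√(2m₂KE) = 3.63 × 10^-11 m

Since λ ∝ 1/√m at constant kinetic energy, the lighter particle has the longer wavelength.

The electron has the longer de Broglie wavelength.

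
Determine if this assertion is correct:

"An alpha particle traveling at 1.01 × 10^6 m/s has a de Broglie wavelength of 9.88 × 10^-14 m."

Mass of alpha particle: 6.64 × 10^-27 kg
True

The claim is correct.

Using λ = h/(mv):
λ = (6.626 × 10^-34 J·s) / (6.64 × 10^-27 kg × 1.01 × 10^6 m/s)
λ = 9.88 × 10^-14 m

This matches the claimed value.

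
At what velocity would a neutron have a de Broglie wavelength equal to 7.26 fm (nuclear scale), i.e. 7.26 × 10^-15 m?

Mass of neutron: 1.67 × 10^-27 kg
5.47 × 10^7 m/s

From λ = h/(mv), solve for v:

v = h/(mλ)
v = (6.626 × 10^-34 J·s) / (1.67 × 10^-27 kg × 7.26 × 10^-15 m)
v = 5.47 × 10^7 m/s

Note: This velocity is 18.2% of the speed of light, so relativistic corrections would be needed for a more accurate calculation.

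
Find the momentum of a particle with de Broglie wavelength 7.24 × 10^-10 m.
9.15 × 10^-25 kg·m/s

From the de Broglie relation λ = h/p, we solve for p:

p = h/λ
p = (6.626 × 10^-34 J·s) / (7.24 × 10^-10 m)
p = 9.15 × 10^-25 kg·m/s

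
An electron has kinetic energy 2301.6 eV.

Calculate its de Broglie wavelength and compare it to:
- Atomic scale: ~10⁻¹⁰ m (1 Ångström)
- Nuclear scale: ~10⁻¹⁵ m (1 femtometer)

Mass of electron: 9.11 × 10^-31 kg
λ = 2.56 × 10^-11 m, which is between nuclear and atomic scales.

Using λ = h/√(2mKE):

KE = 2301.6 eV = 3.688 × 10^-16 J

λ = h/√(2mKE)
λ = (6.626 × 10^-34 J·s) / √(2 × 9.11 × 10^-31 kg × 3.688 × 10^-16 J)
λ = 2.56 × 10^-11 m

Comparison:
- Atomic scale (10⁻¹⁰ m): λ is 0.26× this size
- Nuclear scale (10⁻¹⁵ m): λ is 2.6e+04× this size

The wavelength is between nuclear and atomic scales.

This wavelength is appropriate for probing atomic structure but too large for nuclear physics experiments.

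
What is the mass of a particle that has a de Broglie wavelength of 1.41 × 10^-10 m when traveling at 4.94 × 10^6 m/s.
9.51 × 10^-31 kg

From the de Broglie relation λ = h/(mv), we solve for m:

m = h/(λv)
m = (6.626 × 10^-34 J·s) / (1.41 × 10^-10 m × 4.94 × 10^6 m/s)
m = 9.51 × 10^-31 kg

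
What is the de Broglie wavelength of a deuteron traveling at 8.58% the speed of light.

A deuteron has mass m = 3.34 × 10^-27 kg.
7.71 × 10^-15 m

Using the de Broglie relation λ = h/(mv):

v = 8.58% × c = 2.572 × 10^7 m/s

λ = h/(mv)
λ = (6.626 × 10^-34 J·s) / (3.34 × 10^-27 kg × 2.572 × 10^7 m/s)
λ = 7.71 × 10^-15 m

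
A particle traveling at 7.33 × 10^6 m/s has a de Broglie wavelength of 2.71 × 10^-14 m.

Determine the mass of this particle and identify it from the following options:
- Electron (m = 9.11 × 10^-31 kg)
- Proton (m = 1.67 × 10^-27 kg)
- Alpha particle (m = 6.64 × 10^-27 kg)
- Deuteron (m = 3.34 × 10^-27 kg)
The particle is a deuteron.

From λ = h/(mv), solve for mass:

m = h/(λv)
m = (6.626 × 10^-34 J·s) / (2.71 × 10^-14 m × 7.33 × 10^6 m/s)
m = 3.34 × 10^-27 kg

Comparing with the listed masses, this is closest to a deuteron.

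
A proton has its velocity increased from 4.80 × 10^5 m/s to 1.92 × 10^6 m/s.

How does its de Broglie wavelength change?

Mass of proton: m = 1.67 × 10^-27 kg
The wavelength decreases by a factor of 4.

Using λ = h/(mv):

Initial wavelength: λ₁ = h/(mv₁) = 8.27 × 10^-13 m
Final wavelength: λ₂ = h/(mv₂) = 2.07 × 10^-13 m

Since λ ∝ 1/v, when velocity increases by a factor of 4, the wavelength decreases by a factor of 4.

λ₂/λ₁ = v₁/v₂ = 1/4

The wavelength decreases by a factor of 4.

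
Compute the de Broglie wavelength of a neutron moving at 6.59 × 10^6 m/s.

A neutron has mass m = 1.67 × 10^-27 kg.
6.02 × 10^-14 m

Using the de Broglie relation λ = h/(mv):

λ = h/(mv)
λ = (6.626 × 10^-34 J·s) / (1.67 × 10^-27 kg × 6.59 × 10^6 m/s)
λ = 6.02 × 10^-14 m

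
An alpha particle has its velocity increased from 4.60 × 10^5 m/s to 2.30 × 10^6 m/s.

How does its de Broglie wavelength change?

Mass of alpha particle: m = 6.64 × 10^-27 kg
The wavelength decreases by a factor of 5.

Using λ = h/(mv):

Initial wavelength: λ₁ = h/(mv₁) = 2.17 × 10^-13 m
Final wavelength: λ₂ = h/(mv₂) = 4.34 × 10^-14 m

Since λ ∝ 1/v, when velocity increases by a factor of 5, the wavelength decreases by a factor of 5.

λ₂/λ₁ = v₁/v₂ = 1/5

The wavelength decreases by a factor of 5.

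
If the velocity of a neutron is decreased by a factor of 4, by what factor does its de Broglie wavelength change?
The wavelength increases by a factor of 4.

From λ = h/(mv), the wavelength is inversely proportional to velocity:

λ ∝ 1/v

If v → v/4, then λ → 4λ

When velocity is decreased by a factor of 4, the wavelength increases by a factor of 4.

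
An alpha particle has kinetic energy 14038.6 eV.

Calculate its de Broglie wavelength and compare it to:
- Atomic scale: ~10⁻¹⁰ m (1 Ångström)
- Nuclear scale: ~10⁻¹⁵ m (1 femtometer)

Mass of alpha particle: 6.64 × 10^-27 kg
λ = 1.21 × 10^-13 m, which is between nuclear and atomic scales.

Using λ = h/√(2mKE):

KE = 14038.6 eV = 2.249 × 10^-15 J

λ = h/√(2mKE)
λ = (6.626 × 10^-34 J·s) / √(2 × 6.64 × 10^-27 kg × 2.249 × 10^-15 J)
λ = 1.21 × 10^-13 m

Comparison:
- Atomic scale (10⁻¹⁰ m): λ is 0.0012× this size
- Nuclear scale (10⁻¹⁵ m): λ is 1.2e+02× this size

The wavelength is between nuclear and atomic scales.

This wavelength is appropriate for probing atomic structure but too large for nuclear physics experiments.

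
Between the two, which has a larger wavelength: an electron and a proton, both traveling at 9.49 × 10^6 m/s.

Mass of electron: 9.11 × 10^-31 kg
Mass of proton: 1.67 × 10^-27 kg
The electron has the longer wavelength.

Using λ = h/(mv), since both particles have the same velocity, the wavelength depends only on mass.

For electron: λ₁ = h/(m₁v) = 7.66 × 10^-11 m
For proton: λ₂ = h/(m₂v) = 4.18 × 10^-14 m

Since λ ∝ 1/m at constant velocity, the lighter particle has the longer wavelength.

The electron has the longer de Broglie wavelength.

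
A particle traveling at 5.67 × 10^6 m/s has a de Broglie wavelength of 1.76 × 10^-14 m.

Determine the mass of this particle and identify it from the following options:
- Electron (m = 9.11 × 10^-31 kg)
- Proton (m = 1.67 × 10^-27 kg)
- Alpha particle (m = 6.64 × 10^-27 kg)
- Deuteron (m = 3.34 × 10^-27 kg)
The particle is an alpha particle.

From λ = h/(mv), solve for mass:

m = h/(λv)
m = (6.626 × 10^-34 J·s) / (1.76 × 10^-14 m × 5.67 × 10^6 m/s)
m = 6.64 × 10^-27 kg

Comparing with the listed masses, this is closest to an alpha particle.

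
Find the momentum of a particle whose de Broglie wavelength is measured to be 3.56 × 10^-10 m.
1.86 × 10^-24 kg·m/s

From the de Broglie relation λ = h/p, we solve for p:

p = h/λ
p = (6.626 × 10^-34 J·s) / (3.56 × 10^-10 m)
p = 1.86 × 10^-24 kg·m/s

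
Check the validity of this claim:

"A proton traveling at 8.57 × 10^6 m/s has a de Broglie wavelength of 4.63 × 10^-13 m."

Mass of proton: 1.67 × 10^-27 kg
False

The claim is incorrect.

Using λ = h/(mv):
λ = (6.626 × 10^-34 J·s) / (1.67 × 10^-27 kg × 8.57 × 10^6 m/s)
λ = 4.63 × 10^-14 m

The actual wavelength differs from the claimed 4.63 × 10^-13 m.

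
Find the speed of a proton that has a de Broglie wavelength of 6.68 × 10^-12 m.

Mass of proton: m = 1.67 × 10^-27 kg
5.94 × 10^4 m/s

From the de Broglie relation λ = h/(mv), we solve for v:

v = h/(mλ)
v = (6.626 × 10^-34 J·s) / (1.67 × 10^-27 kg × 6.68 × 10^-12 m)
v = 5.94 × 10^4 m/s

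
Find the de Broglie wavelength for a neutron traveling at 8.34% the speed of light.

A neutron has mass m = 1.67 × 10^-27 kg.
1.59 × 10^-14 m

Using the de Broglie relation λ = h/(mv):

v = 8.34% × c = 2.500 × 10^7 m/s

λ = h/(mv)
λ = (6.626 × 10^-34 J·s) / (1.67 × 10^-27 kg × 2.500 × 10^7 m/s)
λ = 1.59 × 10^-14 m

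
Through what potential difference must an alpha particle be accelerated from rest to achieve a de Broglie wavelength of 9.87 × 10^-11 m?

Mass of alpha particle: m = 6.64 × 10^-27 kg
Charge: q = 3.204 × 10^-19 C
1.06 × 10^-2 V

From λ = h/√(2mqV), we solve for V:

λ² = h²/(2mqV)
V = h²/(2mqλ²)
V = (6.626 × 10^-34 J·s)² / (2 × 6.64 × 10^-27 kg × 3.204 × 10^-19 C × (9.87 × 10^-11 m)²)
V = 1.06 × 10^-2 V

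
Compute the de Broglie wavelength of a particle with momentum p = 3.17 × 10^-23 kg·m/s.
2.09 × 10^-11 m

Using the de Broglie relation λ = h/p:

λ = h/p
λ = (6.626 × 10^-34 J·s) / (3.17 × 10^-23 kg·m/s)
λ = 2.09 × 10^-11 m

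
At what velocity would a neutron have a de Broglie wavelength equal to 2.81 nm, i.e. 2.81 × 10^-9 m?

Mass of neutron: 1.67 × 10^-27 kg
1.41 × 10^2 m/s

From λ = h/(mv), solve for v:

v = h/(mλ)
v = (6.626 × 10^-34 J·s) / (1.67 × 10^-27 kg × 2.81 × 10^-9 m)
v = 1.41 × 10^2 m/s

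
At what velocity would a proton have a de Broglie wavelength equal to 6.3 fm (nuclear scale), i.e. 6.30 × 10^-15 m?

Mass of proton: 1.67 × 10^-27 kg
6.30 × 10^7 m/s

From λ = h/(mv), solve for v:

v = h/(mλ)
v = (6.626 × 10^-34 J·s) / (1.67 × 10^-27 kg × 6.30 × 10^-15 m)
v = 6.30 × 10^7 m/s

Note: This velocity is 21.0% of the speed of light, so relativistic corrections would be needed for a more accurate calculation.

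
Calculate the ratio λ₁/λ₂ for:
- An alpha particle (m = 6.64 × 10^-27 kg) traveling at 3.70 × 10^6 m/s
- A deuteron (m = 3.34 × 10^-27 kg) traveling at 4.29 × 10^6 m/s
λ₁/λ₂ = 0.583

Using λ = h/(mv):

λ₁ = h/(m₁v₁) = 2.70 × 10^-14 m
λ₂ = h/(m₂v₂) = 4.62 × 10^-14 m

Ratio λ₁/λ₂ = (m₂v₂)/(m₁v₁)
         = (3.34 × 10^-27 kg × 4.29 × 10^6 m/s) / (6.64 × 10^-27 kg × 3.70 × 10^6 m/s)
         = 0.583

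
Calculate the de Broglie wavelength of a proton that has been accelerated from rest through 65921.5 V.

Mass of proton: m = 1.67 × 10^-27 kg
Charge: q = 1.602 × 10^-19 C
1.12 × 10^-13 m

When a particle is accelerated through voltage V, it gains kinetic energy KE = qV.

The de Broglie wavelength is then λ = h/√(2mqV):

λ = h/√(2mqV)
λ = (6.626 × 10^-34 J·s) / √(2 × 1.67 × 10^-27 kg × 1.602 × 10^-19 C × 65921.5 V)
λ = 1.12 × 10^-13 m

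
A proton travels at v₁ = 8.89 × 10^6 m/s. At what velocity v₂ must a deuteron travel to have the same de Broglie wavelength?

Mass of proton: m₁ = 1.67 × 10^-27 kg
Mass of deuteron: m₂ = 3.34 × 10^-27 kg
v₂ = 4.44 × 10^6 m/s

For equal de Broglie wavelengths: λ₁ = λ₂

h/(m₁v₁) = h/(m₂v₂)
m₁v₁ = m₂v₂
v₂ = v₁ · (m₁/m₂)

v₂ = 8.89 × 10^6 m/s × (1.67 × 10^-27 kg / 3.34 × 10^-27 kg)
v₂ = 4.44 × 10^6 m/s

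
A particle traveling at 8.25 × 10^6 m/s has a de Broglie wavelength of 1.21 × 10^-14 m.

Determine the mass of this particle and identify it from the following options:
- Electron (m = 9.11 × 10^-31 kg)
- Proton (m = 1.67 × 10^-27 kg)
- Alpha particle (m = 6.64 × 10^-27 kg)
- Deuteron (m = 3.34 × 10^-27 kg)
The particle is an alpha particle.

From λ = h/(mv), solve for mass:

m = h/(λv)
m = (6.626 × 10^-34 J·s) / (1.21 × 10^-14 m × 8.25 × 10^6 m/s)
m = 6.64 × 10^-27 kg

Comparing with the listed masses, this is closest to an alpha particle.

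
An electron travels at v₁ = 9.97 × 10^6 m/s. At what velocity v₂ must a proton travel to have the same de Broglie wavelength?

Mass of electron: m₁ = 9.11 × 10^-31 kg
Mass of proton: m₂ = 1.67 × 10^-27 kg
v₂ = 5.44 × 10^3 m/s

For equal de Broglie wavelengths: λ₁ = λ₂

h/(m₁v₁) = h/(m₂v₂)
m₁v₁ = m₂v₂
v₂ = v₁ · (m₁/m₂)

v₂ = 9.97 × 10^6 m/s × (9.11 × 10^-31 kg / 1.67 × 10^-27 kg)
v₂ = 5.44 × 10^3 m/s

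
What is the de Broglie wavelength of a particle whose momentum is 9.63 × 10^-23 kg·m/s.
6.88 × 10^-12 m

Using the de Broglie relation λ = h/p:

λ = h/p
λ = (6.626 × 10^-34 J·s) / (9.63 × 10^-23 kg·m/s)
λ = 6.88 × 10^-12 m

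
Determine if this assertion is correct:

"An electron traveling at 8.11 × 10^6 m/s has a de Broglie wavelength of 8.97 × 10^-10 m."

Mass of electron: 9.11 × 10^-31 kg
False

The claim is incorrect.

Using λ = h/(mv):
λ = (6.626 × 10^-34 J·s) / (9.11 × 10^-31 kg × 8.11 × 10^6 m/s)
λ = 8.97 × 10^-11 m

The actual wavelength differs from the claimed 8.97 × 10^-10 m.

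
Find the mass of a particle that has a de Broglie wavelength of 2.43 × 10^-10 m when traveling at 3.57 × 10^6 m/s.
7.64 × 10^-31 kg

From the de Broglie relation λ = h/(mv), we solve for m:

m = h/(λv)
m = (6.626 × 10^-34 J·s) / (2.43 × 10^-10 m × 3.57 × 10^6 m/s)
m = 7.64 × 10^-31 kg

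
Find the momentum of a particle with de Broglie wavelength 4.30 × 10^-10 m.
1.54 × 10^-24 kg·m/s

From the de Broglie relation λ = h/p, we solve for p:

p = h/λ
p = (6.626 × 10^-34 J·s) / (4.30 × 10^-10 m)
p = 1.54 × 10^-24 kg·m/s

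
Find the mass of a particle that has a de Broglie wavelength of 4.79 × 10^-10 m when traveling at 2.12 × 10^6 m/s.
6.52 × 10^-31 kg

From the de Broglie relation λ = h/(mv), we solve for m:

m = h/(λv)
m = (6.626 × 10^-34 J·s) / (4.79 × 10^-10 m × 2.12 × 10^6 m/s)
m = 6.52 × 10^-31 kg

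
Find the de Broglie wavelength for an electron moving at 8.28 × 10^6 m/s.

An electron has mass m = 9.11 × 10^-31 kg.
8.78 × 10^-11 m

Using the de Broglie relation λ = h/(mv):

λ = h/(mv)
λ = (6.626 × 10^-34 J·s) / (9.11 × 10^-31 kg × 8.28 × 10^6 m/s)
λ = 8.78 × 10^-11 m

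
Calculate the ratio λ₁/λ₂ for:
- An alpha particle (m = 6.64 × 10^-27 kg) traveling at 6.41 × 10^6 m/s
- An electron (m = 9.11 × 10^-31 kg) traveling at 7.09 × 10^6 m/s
λ₁/λ₂ = 1.52 × 10^-4

Using λ = h/(mv):

λ₁ = h/(m₁v₁) = 1.56 × 10^-14 m
λ₂ = h/(m₂v₂) = 1.03 × 10^-10 m

Ratio λ₁/λ₂ = (m₂v₂)/(m₁v₁)
         = (9.11 × 10^-31 kg × 7.09 × 10^6 m/s) / (6.64 × 10^-27 kg × 6.41 × 10^6 m/s)
         = 1.52 × 10^-4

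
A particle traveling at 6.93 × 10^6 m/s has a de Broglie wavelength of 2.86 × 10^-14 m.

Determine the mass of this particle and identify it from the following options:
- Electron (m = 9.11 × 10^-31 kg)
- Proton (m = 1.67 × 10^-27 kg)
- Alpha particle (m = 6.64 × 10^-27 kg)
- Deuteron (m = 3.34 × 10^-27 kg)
The particle is a deuteron.

From λ = h/(mv), solve for mass:

m = h/(λv)
m = (6.626 × 10^-34 J·s) / (2.86 × 10^-14 m × 6.93 × 10^6 m/s)
m = 3.34 × 10^-27 kg

Comparing with the listed masses, this is closest to a deuteron.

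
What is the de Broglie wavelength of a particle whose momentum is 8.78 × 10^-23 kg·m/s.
7.55 × 10^-12 m

Using the de Broglie relation λ = h/p:

λ = h/p
λ = (6.626 × 10^-34 J·s) / (8.78 × 10^-23 kg·m/s)
λ = 7.55 × 10^-12 m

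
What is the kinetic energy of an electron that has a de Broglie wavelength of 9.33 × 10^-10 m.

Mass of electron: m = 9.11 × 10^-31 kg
2.77 × 10^-19 J (or 1.73 eV)

From λ = h/√(2mKE), we solve for KE:

λ² = h²/(2mKE)
KE = h²/(2mλ²)
KE = (6.626 × 10^-34 J·s)² / (2 × 9.11 × 10^-31 kg × (9.33 × 10^-10 m)²)
KE = 2.77 × 10^-19 J
KE = 1.73 eV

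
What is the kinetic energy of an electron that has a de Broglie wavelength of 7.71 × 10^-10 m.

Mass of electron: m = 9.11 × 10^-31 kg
4.05 × 10^-19 J (or 2.53 eV)

From λ = h/√(2mKE), we solve for KE:

λ² = h²/(2mKE)
KE = h²/(2mλ²)
KE = (6.626 × 10^-34 J·s)² / (2 × 9.11 × 10^-31 kg × (7.71 × 10^-10 m)²)
KE = 4.05 × 10^-19 J
KE = 2.53 eV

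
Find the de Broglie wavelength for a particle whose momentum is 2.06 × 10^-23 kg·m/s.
3.22 × 10^-11 m

Using the de Broglie relation λ = h/p:

λ = h/p
λ = (6.626 × 10^-34 J·s) / (2.06 × 10^-23 kg·m/s)
λ = 3.22 × 10^-11 m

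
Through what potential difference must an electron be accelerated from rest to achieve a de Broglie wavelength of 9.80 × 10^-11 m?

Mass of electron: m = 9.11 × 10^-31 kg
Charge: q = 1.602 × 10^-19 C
157 V

From λ = h/√(2mqV), we solve for V:

λ² = h²/(2mqV)
V = h²/(2mqλ²)
V = (6.626 × 10^-34 J·s)² / (2 × 9.11 × 10^-31 kg × 1.602 × 10^-19 C × (9.80 × 10^-11 m)²)
V = 157 V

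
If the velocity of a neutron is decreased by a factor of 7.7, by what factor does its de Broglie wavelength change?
The wavelength increases by a factor of 7.7.

From λ = h/(mv), the wavelength is inversely proportional to velocity:

λ ∝ 1/v

If v → v/7.7, then λ → 7.7λ

When velocity is decreased by a factor of 7.7, the wavelength increases by a factor of 7.7.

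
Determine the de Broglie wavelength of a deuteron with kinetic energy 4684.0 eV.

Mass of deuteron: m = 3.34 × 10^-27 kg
2.96 × 10^-13 m

Using λ = h/√(2mKE):

First convert KE to Joules: KE = 4684.0 eV = 7.505 × 10^-16 J

λ = h/√(2mKE)
λ = (6.626 × 10^-34 J·s) / √(2 × 3.34 × 10^-27 kg × 7.505 × 10^-16 J)
λ = 2.96 × 10^-13 m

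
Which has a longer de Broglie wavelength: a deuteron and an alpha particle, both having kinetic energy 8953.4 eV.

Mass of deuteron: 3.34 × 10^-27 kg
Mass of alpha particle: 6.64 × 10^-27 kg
The deuteron has the longer wavelength.

Using λ = h/√(2mKE):

For deuteron: λ₁ = h/√(2m₁KE) = 2.14 × 10^-13 m
For alpha particle: λ₂ = h/√(2m₂KE) = 1.52 × 10^-13 m

Since λ ∝ 1/√m at constant kinetic energy, the lighter particle has the longer wavelength.

The deuteron has the longer de Broglie wavelength.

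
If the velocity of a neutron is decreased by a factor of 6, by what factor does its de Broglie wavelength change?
The wavelength increases by a factor of 6.

From λ = h/(mv), the wavelength is inversely proportional to velocity:

λ ∝ 1/v

If v → v/6, then λ → 6λ

When velocity is decreased by a factor of 6, the wavelength increases by a factor of 6.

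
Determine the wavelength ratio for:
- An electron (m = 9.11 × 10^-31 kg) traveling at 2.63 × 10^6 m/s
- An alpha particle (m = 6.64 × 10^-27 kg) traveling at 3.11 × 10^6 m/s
λ₁/λ₂ = 8.62 × 10^3

Using λ = h/(mv):

λ₁ = h/(m₁v₁) = 2.77 × 10^-10 m
λ₂ = h/(m₂v₂) = 3.21 × 10^-14 m

Ratio λ₁/λ₂ = (m₂v₂)/(m₁v₁)
         = (6.64 × 10^-27 kg × 3.11 × 10^6 m/s) / (9.11 × 10^-31 kg × 2.63 × 10^6 m/s)
         = 8.62 × 10^3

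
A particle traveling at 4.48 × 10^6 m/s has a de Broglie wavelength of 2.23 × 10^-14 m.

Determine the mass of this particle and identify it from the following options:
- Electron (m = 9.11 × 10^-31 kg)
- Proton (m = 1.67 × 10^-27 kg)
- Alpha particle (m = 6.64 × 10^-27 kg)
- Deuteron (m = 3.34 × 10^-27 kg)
The particle is an alpha particle.

From λ = h/(mv), solve for mass:

m = h/(λv)
m = (6.626 × 10^-34 J·s) / (2.23 × 10^-14 m × 4.48 × 10^6 m/s)
m = 6.63 × 10^-27 kg

Comparing with the listed masses, this is closest to an alpha particle.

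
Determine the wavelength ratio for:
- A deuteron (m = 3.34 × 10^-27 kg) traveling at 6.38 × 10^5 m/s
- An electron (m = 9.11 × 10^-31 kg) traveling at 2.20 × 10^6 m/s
λ₁/λ₂ = 9.41 × 10^-4

Using λ = h/(mv):

λ₁ = h/(m₁v₁) = 3.11 × 10^-13 m
λ₂ = h/(m₂v₂) = 3.31 × 10^-10 m

Ratio λ₁/λ₂ = (m₂v₂)/(m₁v₁)
         = (9.11 × 10^-31 kg × 2.20 × 10^6 m/s) / (3.34 × 10^-27 kg × 6.38 × 10^5 m/s)
         = 9.41 × 10^-4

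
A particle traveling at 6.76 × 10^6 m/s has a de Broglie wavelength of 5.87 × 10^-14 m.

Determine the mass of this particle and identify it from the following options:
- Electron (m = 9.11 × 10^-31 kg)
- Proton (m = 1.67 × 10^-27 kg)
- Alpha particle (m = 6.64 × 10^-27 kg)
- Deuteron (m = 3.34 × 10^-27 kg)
The particle is a proton.

From λ = h/(mv), solve for mass:

m = h/(λv)
m = (6.626 × 10^-34 J·s) / (5.87 × 10^-14 m × 6.76 × 10^6 m/s)
m = 1.67 × 10^-27 kg

Comparing with the listed masses, this is closest to a proton.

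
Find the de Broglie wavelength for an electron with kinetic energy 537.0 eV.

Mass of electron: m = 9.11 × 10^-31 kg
5.29 × 10^-11 m

Using λ = h/√(2mKE):

First convert KE to Joules: KE = 537.0 eV = 8.604 × 10^-17 J

λ = h/√(2mKE)
λ = (6.626 × 10^-34 J·s) / √(2 × 9.11 × 10^-31 kg × 8.604 × 10^-17 J)
λ = 5.29 × 10^-11 m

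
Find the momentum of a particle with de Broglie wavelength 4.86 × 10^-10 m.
1.36 × 10^-24 kg·m/s

From the de Broglie relation λ = h/p, we solve for p:

p = h/λ
p = (6.626 × 10^-34 J·s) / (4.86 × 10^-10 m)
p = 1.36 × 10^-24 kg·m/s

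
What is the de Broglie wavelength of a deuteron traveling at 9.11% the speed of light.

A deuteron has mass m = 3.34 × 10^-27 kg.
7.26 × 10^-15 m

Using the de Broglie relation λ = h/(mv):

v = 9.11% × c = 2.731 × 10^7 m/s

λ = h/(mv)
λ = (6.626 × 10^-34 J·s) / (3.34 × 10^-27 kg × 2.731 × 10^7 m/s)
λ = 7.26 × 10^-15 m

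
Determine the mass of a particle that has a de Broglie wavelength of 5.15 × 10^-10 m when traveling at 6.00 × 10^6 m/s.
2.14 × 10^-31 kg

From the de Broglie relation λ = h/(mv), we solve for m:

m = h/(λv)
m = (6.626 × 10^-34 J·s) / (5.15 × 10^-10 m × 6.00 × 10^6 m/s)
m = 2.14 × 10^-31 kg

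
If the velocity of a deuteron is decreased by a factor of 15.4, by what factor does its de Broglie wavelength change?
The wavelength increases by a factor of 15.4.

From λ = h/(mv), the wavelength is inversely proportional to velocity:

λ ∝ 1/v

If v → v/15.4, then λ → 15.4λ

When velocity is decreased by a factor of 15.4, the wavelength increases by a factor of 15.4.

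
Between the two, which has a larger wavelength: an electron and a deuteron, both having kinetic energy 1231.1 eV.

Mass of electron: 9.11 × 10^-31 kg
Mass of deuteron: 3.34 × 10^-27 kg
The electron has the longer wavelength.

Using λ = h/√(2mKE):

For electron: λ₁ = h/√(2m₁KE) = 3.50 × 10^-11 m
For deuteron: λ₂ = h/√(2m₂KE) = 5.77 × 10^-13 m

Since λ ∝ 1/√m at constant kinetic energy, the lighter particle has the longer wavelength.

The electron has the longer de Broglie wavelength.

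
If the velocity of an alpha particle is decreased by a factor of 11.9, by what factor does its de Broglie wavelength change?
The wavelength increases by a factor of 11.9.

From λ = h/(mv), the wavelength is inversely proportional to velocity:

λ ∝ 1/v

If v → v/11.9, then λ → 11.9λ

When velocity is decreased by a factor of 11.9, the wavelength increases by a factor of 11.9.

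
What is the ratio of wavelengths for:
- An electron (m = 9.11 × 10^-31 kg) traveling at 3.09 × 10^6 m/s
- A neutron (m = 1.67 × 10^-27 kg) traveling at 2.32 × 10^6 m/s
λ₁/λ₂ = 1.38 × 10^3

Using λ = h/(mv):

λ₁ = h/(m₁v₁) = 2.35 × 10^-10 m
λ₂ = h/(m₂v₂) = 1.71 × 10^-13 m

Ratio λ₁/λ₂ = (m₂v₂)/(m₁v₁)
         = (1.67 × 10^-27 kg × 2.32 × 10^6 m/s) / (9.11 × 10^-31 kg × 3.09 × 10^6 m/s)
         = 1.38 × 10^3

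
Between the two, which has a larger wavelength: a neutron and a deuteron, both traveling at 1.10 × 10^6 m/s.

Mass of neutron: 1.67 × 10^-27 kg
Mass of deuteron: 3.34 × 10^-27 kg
The neutron has the longer wavelength.

Using λ = h/(mv), since both particles have the same velocity, the wavelength depends only on mass.

For neutron: λ₁ = h/(m₁v) = 3.61 × 10^-13 m
For deuteron: λ₂ = h/(m₂v) = 1.80 × 10^-13 m

Since λ ∝ 1/m at constant velocity, the lighter particle has the longer wavelength.

The neutron has the longer de Broglie wavelength.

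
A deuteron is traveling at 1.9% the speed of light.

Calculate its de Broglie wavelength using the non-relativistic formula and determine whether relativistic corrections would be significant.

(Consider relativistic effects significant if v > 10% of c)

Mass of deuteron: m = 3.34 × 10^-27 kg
No, relativistic corrections are not needed.

Using the non-relativistic de Broglie formula λ = h/(mv):

v = 1.9% × c = 5.696 × 10^6 m/s

λ = h/(mv)
λ = (6.626 × 10^-34 J·s) / (3.34 × 10^-27 kg × 5.696 × 10^6 m/s)
λ = 3.48 × 10^-14 m

Since v = 1.9% of c < 10% of c, relativistic corrections are NOT significant and this non-relativistic result is a good approximation.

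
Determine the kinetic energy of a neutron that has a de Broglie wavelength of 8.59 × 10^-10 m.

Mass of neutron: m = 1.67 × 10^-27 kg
1.78 × 10^-22 J (or 1.11 × 10^-3 eV)

From λ = h/√(2mKE), we solve for KE:

λ² = h²/(2mKE)
KE = h²/(2mλ²)
KE = (6.626 × 10^-34 J·s)² / (2 × 1.67 × 10^-27 kg × (8.59 × 10^-10 m)²)
KE = 1.78 × 10^-22 J
KE = 1.11 × 10^-3 eV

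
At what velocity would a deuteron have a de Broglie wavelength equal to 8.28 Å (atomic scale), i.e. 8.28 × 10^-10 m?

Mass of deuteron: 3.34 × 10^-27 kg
2.40 × 10^2 m/s

From λ = h/(mv), solve for v:

v = h/(mλ)
v = (6.626 × 10^-34 J·s) / (3.34 × 10^-27 kg × 8.28 × 10^-10 m)
v = 2.40 × 10^2 m/s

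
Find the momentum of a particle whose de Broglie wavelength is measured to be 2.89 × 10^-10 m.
2.29 × 10^-24 kg·m/s

From the de Broglie relation λ = h/p, we solve for p:

p = h/λ
p = (6.626 × 10^-34 J·s) / (2.89 × 10^-10 m)
p = 2.29 × 10^-24 kg·m/s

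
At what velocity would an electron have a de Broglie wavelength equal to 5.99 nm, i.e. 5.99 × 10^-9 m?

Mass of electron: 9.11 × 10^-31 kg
1.21 × 10^5 m/s

From λ = h/(mv), solve for v:

v = h/(mλ)
v = (6.626 × 10^-34 J·s) / (9.11 × 10^-31 kg × 5.99 × 10^-9 m)
v = 1.21 × 10^5 m/s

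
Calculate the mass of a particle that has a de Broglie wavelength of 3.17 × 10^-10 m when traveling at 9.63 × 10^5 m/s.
2.17 × 10^-30 kg

From the de Broglie relation λ = h/(mv), we solve for m:

m = h/(λv)
m = (6.626 × 10^-34 J·s) / (3.17 × 10^-10 m × 9.63 × 10^5 m/s)
m = 2.17 × 10^-30 kg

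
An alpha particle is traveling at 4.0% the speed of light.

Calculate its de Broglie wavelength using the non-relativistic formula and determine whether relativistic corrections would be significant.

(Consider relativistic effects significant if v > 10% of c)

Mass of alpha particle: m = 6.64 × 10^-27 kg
No, relativistic corrections are not needed.

Using the non-relativistic de Broglie formula λ = h/(mv):

v = 4.0% × c = 1.199 × 10^7 m/s

λ = h/(mv)
λ = (6.626 × 10^-34 J·s) / (6.64 × 10^-27 kg × 1.199 × 10^7 m/s)
λ = 8.32 × 10^-15 m

Since v = 4.0% of c < 10% of c, relativistic corrections are NOT significant and this non-relativistic result is a good approximation.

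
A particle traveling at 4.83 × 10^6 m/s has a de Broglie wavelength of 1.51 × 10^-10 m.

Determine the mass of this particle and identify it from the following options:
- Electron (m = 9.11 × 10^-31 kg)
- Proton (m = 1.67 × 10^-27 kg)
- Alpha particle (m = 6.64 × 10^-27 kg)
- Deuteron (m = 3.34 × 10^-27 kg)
The particle is an electron.

From λ = h/(mv), solve for mass:

m = h/(λv)
m = (6.626 × 10^-34 J·s) / (1.51 × 10^-10 m × 4.83 × 10^6 m/s)
m = 9.09 × 10^-31 kg

Comparing with the listed masses, this is closest to an electron.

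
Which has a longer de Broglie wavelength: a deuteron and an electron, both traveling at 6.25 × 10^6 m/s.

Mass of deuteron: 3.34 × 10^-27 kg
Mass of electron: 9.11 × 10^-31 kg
The electron has the longer wavelength.

Using λ = h/(mv), since both particles have the same velocity, the wavelength depends only on mass.

For deuteron: λ₁ = h/(m₁v) = 3.17 × 10^-14 m
For electron: λ₂ = h/(m₂v) = 1.16 × 10^-10 m

Since λ ∝ 1/m at constant velocity, the lighter particle has the longer wavelength.

The electron has the longer de Broglie wavelength.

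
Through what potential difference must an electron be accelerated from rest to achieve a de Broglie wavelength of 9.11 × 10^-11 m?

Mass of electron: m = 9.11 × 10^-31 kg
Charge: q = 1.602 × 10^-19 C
181 V

From λ = h/√(2mqV), we solve for V:

λ² = h²/(2mqV)
V = h²/(2mqλ²)
V = (6.626 × 10^-34 J·s)² / (2 × 9.11 × 10^-31 kg × 1.602 × 10^-19 C × (9.11 × 10^-11 m)²)
V = 181 V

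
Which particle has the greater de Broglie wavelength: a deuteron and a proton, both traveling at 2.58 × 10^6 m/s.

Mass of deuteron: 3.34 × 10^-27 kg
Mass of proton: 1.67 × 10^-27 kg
The proton has the longer wavelength.

Using λ = h/(mv), since both particles have the same velocity, the wavelength depends only on mass.

For deuteron: λ₁ = h/(m₁v) = 7.69 × 10^-14 m
For proton: λ₂ = h/(m₂v) = 1.54 × 10^-13 m

Since λ ∝ 1/m at constant velocity, the lighter particle has the longer wavelength.

The proton has the longer de Broglie wavelength.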